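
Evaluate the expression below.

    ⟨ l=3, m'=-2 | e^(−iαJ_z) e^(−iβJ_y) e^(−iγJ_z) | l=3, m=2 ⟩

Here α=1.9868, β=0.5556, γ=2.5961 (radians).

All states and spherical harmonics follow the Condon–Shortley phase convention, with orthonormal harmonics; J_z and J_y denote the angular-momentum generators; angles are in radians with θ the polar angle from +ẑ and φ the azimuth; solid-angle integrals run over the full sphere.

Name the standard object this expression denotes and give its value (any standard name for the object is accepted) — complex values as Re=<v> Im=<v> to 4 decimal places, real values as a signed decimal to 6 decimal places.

Wigner D-matrix element, Re=0.0089 Im=-0.0241

This is a Wigner D-matrix element — the rotation-matrix element ⟨l m'| R(α,β,γ) |l m⟩ in the angular-momentum basis.
First d^3_{-2,2}(β=0.5556), then the phase factors e^{-i(-2)α} and e^{-i(2)γ}:
With c≡cos(β/2)=0.961661 and s≡sin(β/2)=0.274241, N=[1·120·120·1]^{1/2}=120.000000
The bounds max(0,m−m')=4 and min(l+m,l−m')=5 give 2 terms
  k=4: (−1)^0·120.0000/(24)·0.9617^2·0.2742^4 = +0.026154
  k=5: (−1)^1·120.0000/(120)·0.9617^0·0.2742^6 = -0.000425
d^3_{-2,2}(0.5556) = +0.026154 -0.000425 = +0.025729
Phases: e^{-i·(-2)·1.9868}=-0.673393-0.739285i, e^{-i·(2)·2.5961}=+0.461612+0.887082i ⇒ D=+0.008875-0.024150i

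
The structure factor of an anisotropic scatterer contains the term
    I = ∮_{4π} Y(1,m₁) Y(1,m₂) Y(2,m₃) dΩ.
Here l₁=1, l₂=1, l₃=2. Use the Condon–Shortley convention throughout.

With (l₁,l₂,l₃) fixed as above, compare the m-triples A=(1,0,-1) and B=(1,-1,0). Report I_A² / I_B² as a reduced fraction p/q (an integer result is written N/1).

3/1

Same 1,1,2: normalisation and zero-m 3j drop out of the ratio.
A: Δ: 0! 2! 2! / 5! → 1/30; sum: t=0:+1/2 = 1/2; 3j²(1 1 2; 1 0 -1) = Δ·Π!·Σ² = 1/10  (sign -1)
B: Δ: 0! 2! 2! / 5! → 1/30; sum: t=0:+1/4 = 1/4; 3j²(1 1 2; 1 -1 0) = Δ·Π!·Σ² = 1/30  (sign +1)
I_A²/I_B² = (1/10)/(1/30) = 3/1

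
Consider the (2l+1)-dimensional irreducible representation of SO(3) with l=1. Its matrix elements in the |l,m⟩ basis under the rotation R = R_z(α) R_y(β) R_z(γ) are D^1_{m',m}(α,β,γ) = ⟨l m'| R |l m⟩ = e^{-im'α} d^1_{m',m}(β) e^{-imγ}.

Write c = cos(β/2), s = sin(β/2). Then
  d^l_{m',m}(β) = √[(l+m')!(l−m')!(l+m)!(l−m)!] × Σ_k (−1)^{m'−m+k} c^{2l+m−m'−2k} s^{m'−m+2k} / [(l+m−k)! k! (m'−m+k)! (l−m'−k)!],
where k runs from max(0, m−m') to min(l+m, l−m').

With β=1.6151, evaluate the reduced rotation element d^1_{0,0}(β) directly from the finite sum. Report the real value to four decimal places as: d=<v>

d^1_{0,0}(β=1.6151) via the finite sum:
With c≡cos(β/2)=0.691271 and s≡sin(β/2)=0.722596, N=[1·1·1·1]^{1/2}=1.000000
The bounds max(0,m−m')=0 and min(l+m,l−m')=1 give 2 terms
  k=0: (−1)^0·1.0000/(1)·0.6913^2·0.7226^0 = +0.477855
  k=1: (−1)^1·1.0000/(1)·0.6913^0·0.7226^2 = -0.522145
d^1_{0,0}(1.6151) = +0.477855 -0.522145 = -0.044289

d=-0.0443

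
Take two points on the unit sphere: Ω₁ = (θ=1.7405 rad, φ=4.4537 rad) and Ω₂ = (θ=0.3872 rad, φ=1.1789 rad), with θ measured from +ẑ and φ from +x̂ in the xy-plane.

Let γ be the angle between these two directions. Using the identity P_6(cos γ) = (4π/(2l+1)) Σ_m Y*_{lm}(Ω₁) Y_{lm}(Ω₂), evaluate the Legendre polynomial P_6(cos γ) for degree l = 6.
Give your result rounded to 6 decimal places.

0.302676

Addition theorem: P_6(cos γ) = (4π/13) Σ_m Y*_{lm}(Ω₁) Y_{lm}(Ω₂), m = −6…6:
  term(m=-6) = +0.000432+0.000445i   from Y*(Ω₁)=-0.008265+0.442837i, Y(Ω₂)=+0.000985-0.000995i
  term(m=-5) = +0.002459+0.001932i   from Y*(Ω₁)=+0.252858+0.071986i, Y(Ω₂)=+0.011007+0.004508i
  term(m=-4) = -0.012172-0.007178i   from Y*(Ω₁)=-0.118015+0.198658i, Y(Ω₂)=+0.000196+0.061154i
  term(m=-3) = -0.054443-0.022994i   from Y*(Ω₁)=+0.198213+0.201947i, Y(Ω₂)=-0.192764+0.080390i
  term(m=-2) = +0.071517+0.019517i   from Y*(Ω₁)=-0.141187+0.080347i, Y(Ω₂)=-0.323201-0.322165i
  term(m=-1) = +0.144489+0.019362i   from Y*(Ω₁)=+0.073176+0.276535i, Y(Ω₂)=+0.194648-0.470992i
  term(m=+0) = +0.008556+0.000000i   from Y*(Ω₁)=-0.143407-0.000000i, Y(Ω₂)=-0.059665+0.000000i
  term(m=+1) = +0.144489-0.019362i   from Y*(Ω₁)=-0.073176+0.276535i, Y(Ω₂)=-0.194648-0.470992i
  term(m=+2) = +0.071517-0.019517i   from Y*(Ω₁)=-0.141187-0.080347i, Y(Ω₂)=-0.323201+0.322165i
  term(m=+3) = -0.054443+0.022994i   from Y*(Ω₁)=-0.198213+0.201947i, Y(Ω₂)=+0.192764+0.080390i
  term(m=+4) = -0.012172+0.007178i   from Y*(Ω₁)=-0.118015-0.198658i, Y(Ω₂)=+0.000196-0.061154i
  term(m=+5) = +0.002459-0.001932i   from Y*(Ω₁)=-0.252858+0.071986i, Y(Ω₂)=-0.011007+0.004508i
  term(m=+6) = +0.000432-0.000445i   from Y*(Ω₁)=-0.008265-0.442837i, Y(Ω₂)=+0.000985+0.000995i
Total Σ_m = +0.313121+0.000000i. Multiply by 0.966644: +0.302676+0.000000i. P_6(cos γ) = 0.302676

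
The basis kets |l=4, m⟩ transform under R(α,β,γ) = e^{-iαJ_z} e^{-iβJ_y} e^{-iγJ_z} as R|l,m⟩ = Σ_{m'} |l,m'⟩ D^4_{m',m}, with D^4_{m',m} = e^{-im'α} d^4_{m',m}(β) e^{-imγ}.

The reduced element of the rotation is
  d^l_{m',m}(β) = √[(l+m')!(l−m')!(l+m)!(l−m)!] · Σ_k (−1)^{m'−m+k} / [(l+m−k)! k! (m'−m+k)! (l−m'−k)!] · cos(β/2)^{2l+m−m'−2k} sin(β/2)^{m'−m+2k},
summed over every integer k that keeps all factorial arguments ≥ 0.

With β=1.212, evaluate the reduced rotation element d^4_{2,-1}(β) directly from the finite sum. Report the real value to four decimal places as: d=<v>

d=-0.3420

d^4_{2,-1}(β=1.2120) via the finite sum:
With c≡cos(β/2)=0.821933 and s≡sin(β/2)=0.569584, N=[720·2·6·120]^{1/2}=1018.233765
k: max(0,(-1)−(2))=0 … min(4+(-1),4−(2))=2
  k=0: (−1)^3·1018.2338/(72)·0.8219^5·0.5696^3 = -0.980327
  k=1: (−1)^4·1018.2338/(48)·0.8219^3·0.5696^5 = +0.706164
  k=2: (−1)^5·1018.2338/(240)·0.8219^1·0.5696^7 = -0.067823
d^4_{2,-1}(1.2120) = -0.980327 +0.706164 -0.067823 = -0.341986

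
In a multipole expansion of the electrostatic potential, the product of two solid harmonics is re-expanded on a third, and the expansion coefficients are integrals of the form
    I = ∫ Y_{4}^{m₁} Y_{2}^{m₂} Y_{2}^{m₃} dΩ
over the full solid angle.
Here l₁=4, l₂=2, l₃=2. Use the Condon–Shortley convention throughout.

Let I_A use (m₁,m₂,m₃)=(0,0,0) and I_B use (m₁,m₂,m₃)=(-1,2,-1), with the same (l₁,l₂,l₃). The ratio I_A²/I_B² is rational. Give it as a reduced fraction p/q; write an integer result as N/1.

36/5

Same 4,2,2: normalisation and zero-m 3j drop out of the ratio.
A: Δ: 4! 4! 0! / 9! → 1/630; sum: t=2:+1/16 = 1/16; 3j²(4 2 2; 0 0 0) = Δ·Π!·Σ² = 2/35  (sign +1)
B: Δ: 4! 4! 0! / 9! → 1/630; sum: t=4:+1/144 = 1/144; 3j²(4 2 2; -1 2 -1) = Δ·Π!·Σ² = 1/126  (sign -1)
I_A²/I_B² = (2/35)/(1/126) = 36/5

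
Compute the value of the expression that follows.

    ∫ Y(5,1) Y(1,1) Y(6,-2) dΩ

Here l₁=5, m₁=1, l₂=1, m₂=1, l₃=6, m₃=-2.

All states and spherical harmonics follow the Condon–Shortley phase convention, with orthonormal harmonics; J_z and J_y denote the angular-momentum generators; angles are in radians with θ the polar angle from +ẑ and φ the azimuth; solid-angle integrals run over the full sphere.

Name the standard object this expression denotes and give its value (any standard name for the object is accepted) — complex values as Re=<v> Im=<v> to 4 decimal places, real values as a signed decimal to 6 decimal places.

This is a Gaunt coefficient — the integral of a triple product of spherical harmonics over the sphere.
Checks pass: Σm=0; 12 even; l₃=6∈[4,6].
(2·5+1)(2·1+1)(2·6+1) = 429
Δ: 0! 10! 2! / 13! → 1/858
sum: t=0:+1/14400 = 1/14400
3j²(5 1 6; 0 0 0) = Δ·Π!·Σ² = 6/143  (sign +1)
sum: t=0:+1/34560 = 1/34560
3j²(5 1 6; 1 1 -2) = Δ·Π!·Σ² = 14/429  (sign +1)
combine: 4πI² = 429·6/143·14/429 = 84/143
take √, sign +1: I = 0.21620548

Gaunt coefficient, +0.216205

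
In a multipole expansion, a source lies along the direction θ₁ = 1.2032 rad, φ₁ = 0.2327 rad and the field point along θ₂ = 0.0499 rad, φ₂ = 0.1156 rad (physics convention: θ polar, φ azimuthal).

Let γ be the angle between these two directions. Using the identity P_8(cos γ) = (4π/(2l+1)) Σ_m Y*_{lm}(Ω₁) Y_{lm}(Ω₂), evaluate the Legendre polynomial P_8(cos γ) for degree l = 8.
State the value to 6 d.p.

-0.262158

Term-by-term m-sum for l=8 (normalisation 4π/17 = 0.739198):
  [-8]  conj(Y_{8,-8})(Ω₁) = -0.08500 + 0.28400j ; Y_{8,-8}(Ω₂) = 0.00000 - 0.00000j ; Δ = 0.00000 + 0.00000j
  [-7]  conj(Y_{8,-7})(Ω₁) = -0.02652 + 0.45587j ; Y_{8,-7}(Ω₂) = 0.00000 - 0.00000j ; Δ = 0.00000 + 0.00000j
  [-6]  conj(Y_{8,-6})(Ω₁) = 0.04047 + 0.22945j ; Y_{8,-6}(Ω₂) = 0.00000 - 0.00000j ; Δ = 0.00000 + 0.00000j
  [-5]  conj(Y_{8,-5})(Ω₁) = -0.08707 - 0.20181j ; Y_{8,-5}(Ω₂) = 0.00000 - 0.00000j ; Δ = -0.00000 - 0.00000j
  [-4]  conj(Y_{8,-4})(Ω₁) = -0.19515 - 0.26211j ; Y_{8,-4}(Ω₂) = 0.00007 - 0.00004j ; Δ = -0.00002 - 0.00001j
  [-3]  conj(Y_{8,-3})(Ω₁) = 0.05718 + 0.04798j ; Y_{8,-3}(Ω₂) = 0.00162 - 0.00058j ; Δ = 0.00012 + 0.00004j
  [-2]  conj(Y_{8,-2})(Ω₁) = 0.29740 + 0.14935j ; Y_{8,-2}(Ω₂) = 0.02466 - 0.00580j ; Δ = 0.00820 + 0.00196j
  [-1]  conj(Y_{8,-1})(Ω₁) = -0.01091 - 0.00259j ; Y_{8,-1}(Ω₂) = 0.23920 - 0.02778j ; Δ = -0.00268 - 0.00032j
  [+0]  conj(Y_{8,0})(Ω₁) = -0.32916 + 0.00000j ; Y_{8,0}(Ω₂) = 1.11155 + 0.00000j ; Δ = -0.36588 + 0.00000j
  [+1]  conj(Y_{8,1})(Ω₁) = 0.01091 - 0.00259j ; Y_{8,1}(Ω₂) = -0.23920 - 0.02778j ; Δ = -0.00268 + 0.00032j
  [+2]  conj(Y_{8,2})(Ω₁) = 0.29740 - 0.14935j ; Y_{8,2}(Ω₂) = 0.02466 + 0.00580j ; Δ = 0.00820 - 0.00196j
  [+3]  conj(Y_{8,3})(Ω₁) = -0.05718 + 0.04798j ; Y_{8,3}(Ω₂) = -0.00162 - 0.00058j ; Δ = 0.00012 - 0.00004j
  [+4]  conj(Y_{8,4})(Ω₁) = -0.19515 + 0.26211j ; Y_{8,4}(Ω₂) = 0.00007 + 0.00004j ; Δ = -0.00002 + 0.00001j
  [+5]  conj(Y_{8,5})(Ω₁) = 0.08707 - 0.20181j ; Y_{8,5}(Ω₂) = -0.00000 - 0.00000j ; Δ = -0.00000 + 0.00000j
  [+6]  conj(Y_{8,6})(Ω₁) = 0.04047 - 0.22945j ; Y_{8,6}(Ω₂) = 0.00000 + 0.00000j ; Δ = 0.00000 - 0.00000j
  [+7]  conj(Y_{8,7})(Ω₁) = 0.02652 + 0.45587j ; Y_{8,7}(Ω₂) = -0.00000 - 0.00000j ; Δ = 0.00000 - 0.00000j
  [+8]  conj(Y_{8,8})(Ω₁) = -0.08500 - 0.28400j ; Y_{8,8}(Ω₂) = 0.00000 + 0.00000j ; Δ = 0.00000 - 0.00000j
Total Σ_m = -0.35465 - 0.00000j. Multiply by 0.739198: -0.26216 - 0.00000j. P_8(cos γ) = -0.262158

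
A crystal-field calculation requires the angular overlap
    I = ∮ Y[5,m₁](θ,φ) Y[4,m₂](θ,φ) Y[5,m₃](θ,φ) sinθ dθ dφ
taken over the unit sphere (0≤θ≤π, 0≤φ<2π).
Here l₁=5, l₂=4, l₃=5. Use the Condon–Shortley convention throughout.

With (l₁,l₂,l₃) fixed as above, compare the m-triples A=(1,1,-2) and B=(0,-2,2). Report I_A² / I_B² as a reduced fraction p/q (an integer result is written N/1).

5/3

Shared (l₁,l₂,l₃)=(5,4,5): N and (l;000)² cancel in I_A²/I_B².
A: Δ = 4!·6!·4!/15! = 1/3153150; Racah Σ t=1..4: t=1:−1/5184 t=2:+1/1152 t=3:−1/2880 t=4:+1/103680 = 7/20736; ⇒ 3j(5 4 5; 1 1 -2)² = 35/2574, sgn -1
B: Δ = 4!·6!·4!/15! = 1/3153150; Racah Σ t=0..2: t=0:+1/11520 t=1:−1/1728 t=2:+1/3456 = -7/34560; ⇒ 3j(5 4 5; 0 -2 2)² = 7/858, sgn +1
I_A²/I_B² = (35/2574)/(7/858) = 5/3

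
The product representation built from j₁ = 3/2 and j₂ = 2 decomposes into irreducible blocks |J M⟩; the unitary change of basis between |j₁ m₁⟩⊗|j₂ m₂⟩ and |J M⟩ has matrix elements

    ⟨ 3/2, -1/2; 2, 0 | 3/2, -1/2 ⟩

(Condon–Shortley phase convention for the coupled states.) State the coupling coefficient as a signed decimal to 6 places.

-0.447214

triangle: 2!*1!*2!/6! = 4/720
(j±m)!: 1!*2!*2!*2!*1!*2! = 16
prefactor² = (2J+1)*Δ*N² = 16/45
  k=1: −1/(1!*1!*1!*1!*0!*1!) = -1
  k=2: +1/(2!*0!*0!*0!*1!*2!) = 1/4
Σ = -3/4  ⇒  CG² = 16/45*(-3/4)² = 1/5
CG = −√(1/5) = -0.447214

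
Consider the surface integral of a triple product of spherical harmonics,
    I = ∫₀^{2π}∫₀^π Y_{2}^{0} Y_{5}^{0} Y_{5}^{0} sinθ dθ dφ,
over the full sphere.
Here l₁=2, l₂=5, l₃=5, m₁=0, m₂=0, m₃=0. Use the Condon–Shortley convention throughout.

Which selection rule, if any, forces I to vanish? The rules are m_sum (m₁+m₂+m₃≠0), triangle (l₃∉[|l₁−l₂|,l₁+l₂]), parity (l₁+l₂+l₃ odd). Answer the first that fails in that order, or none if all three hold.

none

Σmᵢ = 0  ✓
l₃∈[|l₁−l₂|,l₁+l₂]=[3,7], have l₃=5  ✓
Σlᵢ = 12 ⇒ even  ✓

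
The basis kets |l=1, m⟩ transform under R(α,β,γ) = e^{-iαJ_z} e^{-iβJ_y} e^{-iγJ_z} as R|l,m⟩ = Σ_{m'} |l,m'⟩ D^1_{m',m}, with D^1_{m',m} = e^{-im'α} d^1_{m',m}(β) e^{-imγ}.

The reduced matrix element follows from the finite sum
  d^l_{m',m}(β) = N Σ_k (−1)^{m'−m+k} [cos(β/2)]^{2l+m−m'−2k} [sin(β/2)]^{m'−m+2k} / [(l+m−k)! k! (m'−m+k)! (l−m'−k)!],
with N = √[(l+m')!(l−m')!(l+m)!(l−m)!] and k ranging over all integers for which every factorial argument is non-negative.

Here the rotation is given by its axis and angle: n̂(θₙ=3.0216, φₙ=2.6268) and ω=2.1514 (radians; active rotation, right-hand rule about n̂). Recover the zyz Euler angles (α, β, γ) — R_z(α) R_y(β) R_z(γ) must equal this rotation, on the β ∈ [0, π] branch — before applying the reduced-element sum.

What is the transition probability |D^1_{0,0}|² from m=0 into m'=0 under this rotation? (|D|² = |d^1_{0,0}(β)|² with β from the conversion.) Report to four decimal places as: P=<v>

P=0.9561

Axis–angle → zyz. n̂ = (sinθₙcosφₙ, sinθₙsinφₙ, cosθₙ) = (-0.104191, +0.058937, -0.992810), ω = 2.1514.
R = I cosω + sinω [n̂]ₓ + (1−cosω) n̂n̂ᵀ gives
  R = [-0.531718, +0.820610, +0.209461; -0.839629, -0.543150, -0.003493; +0.110903, -0.177727, +0.977811]
β = atan2(√(R₁₃²+R₂₃²), R₃₃) = 0.211054; α = atan2(R₂₃, R₁₃) mod 2π = 6.266512; γ = atan2(R₃₂, −R₃₁) mod 2π = 4.154505
D^1_{0,0}(6.2665,0.2111,4.1545) = e^{-i·0·6.2665}·d^1_{0,0}(0.2111)·e^{-i·0·4.1545}. Compute d first:
c=cos(0.211054/2)=0.994437, s=sin(0.211054/2)=0.105331; N=√[1·1·1·1]=1.000000
Admissible k: 0..1 (factorial args all ≥0)
  k=0: (−1)^0·1.0000/(1)·0.9944^2·0.1053^0 = +0.988905
  k=1: (−1)^1·1.0000/(1)·0.9944^0·0.1053^2 = -0.011095
d^1_{0,0}(0.2111) = +0.988905 -0.011095 = +0.977811
|D^1_{0,0}|² = |d^1_{0,0}(β)|² = (+0.977811)² = 0.956114 (the z-rotation phases have unit modulus)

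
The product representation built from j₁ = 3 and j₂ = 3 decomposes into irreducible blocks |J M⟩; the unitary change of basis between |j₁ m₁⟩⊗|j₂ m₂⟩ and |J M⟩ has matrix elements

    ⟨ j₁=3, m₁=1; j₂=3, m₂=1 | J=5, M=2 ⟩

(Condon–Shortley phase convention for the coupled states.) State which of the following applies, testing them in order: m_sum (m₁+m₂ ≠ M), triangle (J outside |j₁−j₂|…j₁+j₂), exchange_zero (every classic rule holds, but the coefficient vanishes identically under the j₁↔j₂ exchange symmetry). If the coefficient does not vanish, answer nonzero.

exchange_zero

m-sum: m₁+m₂ = 1+1 = 2, M = 2  ✓
triangle: |j₁−j₂| = 0 ≤ J = 5 ≤ j₁+j₂ = 6  ✓
exchange: j₁=j₂ and m₁=m₂, and (−1)^(j₁+j₂−J) = (−1)^1 = −1 forces ⟨j₁m₁;j₂m₂|JM⟩ = −⟨j₂m₂;j₁m₁|JM⟩ = −⟨j₁m₁;j₂m₂|JM⟩ ⇒ the coefficient vanishes identically
Racah sum check: Σ_k collapses to 0 ⇒ CG = 0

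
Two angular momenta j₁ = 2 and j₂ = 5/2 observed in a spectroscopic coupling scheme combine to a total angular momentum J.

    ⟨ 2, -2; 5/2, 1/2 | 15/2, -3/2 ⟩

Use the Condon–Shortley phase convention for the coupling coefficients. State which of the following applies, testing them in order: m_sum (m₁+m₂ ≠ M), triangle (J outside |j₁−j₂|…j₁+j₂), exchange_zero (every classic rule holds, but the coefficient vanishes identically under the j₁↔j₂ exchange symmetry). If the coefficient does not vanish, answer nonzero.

m-sum: m₁+m₂ = -2+1/2 = -3/2, M = -3/2  ✓
triangle: need |j₁−j₂| ≤ J ≤ j₁+j₂, i.e. J ∈ [1/2, 9/2]; J = 15/2 is outside ✗ ⇒ coefficient is 0

triangle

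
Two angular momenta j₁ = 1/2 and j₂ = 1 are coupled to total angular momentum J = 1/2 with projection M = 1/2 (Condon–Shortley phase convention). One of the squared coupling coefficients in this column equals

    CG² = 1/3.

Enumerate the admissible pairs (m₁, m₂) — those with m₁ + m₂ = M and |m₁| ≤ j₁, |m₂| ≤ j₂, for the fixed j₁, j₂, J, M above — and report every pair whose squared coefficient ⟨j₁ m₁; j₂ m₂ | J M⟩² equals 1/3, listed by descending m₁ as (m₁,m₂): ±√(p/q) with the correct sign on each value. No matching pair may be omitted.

Admissible pairs with m₁+m₂ = M = 1/2: (-1/2,1), (1/2,0)
  (m₁,m₂)=(1/2,0): CG² = 1/3, CG = +√(1/3)   ← matches the target
  (m₁,m₂)=(-1/2,1): CG² = 2/3, CG = −√(2/3)
Pairs with CG² = 1/3: (1/2,0): +√(1/3)

(1/2,0): +√(1/3)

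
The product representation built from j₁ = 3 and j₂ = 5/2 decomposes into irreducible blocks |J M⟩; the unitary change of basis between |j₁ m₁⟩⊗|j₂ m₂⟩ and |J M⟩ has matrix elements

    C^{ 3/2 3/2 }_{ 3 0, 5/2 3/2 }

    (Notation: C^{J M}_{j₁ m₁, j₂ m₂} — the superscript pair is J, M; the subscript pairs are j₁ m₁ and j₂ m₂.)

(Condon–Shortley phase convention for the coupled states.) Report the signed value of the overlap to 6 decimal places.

−√(6/35) ≈ -0.414039

√[4·4!2!1!/8! · 3!3!4!1!3!0!] = √(864/35)
  +(−1)^3/∏(3,1,0,1,2,0)! = -1/12  (running -1/12)
⟨..|..⟩ = √(864/35)·(-1/12) = -0.414039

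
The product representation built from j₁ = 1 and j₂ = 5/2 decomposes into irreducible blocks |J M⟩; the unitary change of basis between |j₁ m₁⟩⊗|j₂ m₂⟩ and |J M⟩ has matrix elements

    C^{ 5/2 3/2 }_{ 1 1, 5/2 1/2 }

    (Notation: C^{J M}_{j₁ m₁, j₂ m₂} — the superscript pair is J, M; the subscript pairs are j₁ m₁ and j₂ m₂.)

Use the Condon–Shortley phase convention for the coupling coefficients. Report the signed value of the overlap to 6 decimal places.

triangle: 1!·1!·4!/7! = 24/5040
(j±m)!: 2!·0!·3!·2!·4!·1! = 576
prefactor² = (2J+1)·Δ·N² = 576/35
  k=0: +1/(0!·1!·0!·3!·1!·1!) = 1/6
Σ = 1/6  ⇒  CG² = 576/35·(1/6)² = 16/35
CG = +√(16/35) = +0.676123

+√(16/35) = +0.676123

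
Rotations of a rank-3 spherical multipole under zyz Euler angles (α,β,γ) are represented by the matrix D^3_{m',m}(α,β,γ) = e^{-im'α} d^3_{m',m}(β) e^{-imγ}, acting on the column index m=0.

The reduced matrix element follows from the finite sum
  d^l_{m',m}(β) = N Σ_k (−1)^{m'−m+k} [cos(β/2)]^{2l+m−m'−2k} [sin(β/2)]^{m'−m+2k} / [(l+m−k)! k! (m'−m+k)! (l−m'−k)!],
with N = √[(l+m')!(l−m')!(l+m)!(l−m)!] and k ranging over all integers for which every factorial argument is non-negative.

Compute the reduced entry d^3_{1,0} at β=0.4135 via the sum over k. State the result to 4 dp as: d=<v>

d=-0.5555

d^3_{1,0}(β=0.4135) via the finite sum:
c=cos(0.413500/2)=0.978703, s=sin(0.413500/2)=0.205280; N=√[24·2·6·6]=41.569219
k: max(0,(0)−(1))=0 … min(3+(0),3−(1))=2
  k=0: (−1)^1·41.5692/(12)·0.9787^5·0.2053^1 = -0.638547
  k=1: (−1)^2·41.5692/(4)·0.9787^3·0.2053^3 = +0.084276
  k=2: (−1)^3·41.5692/(12)·0.9787^1·0.2053^5 = -0.001236
d^3_{1,0}(0.4135) = -0.638547 +0.084276 -0.001236 = -0.555506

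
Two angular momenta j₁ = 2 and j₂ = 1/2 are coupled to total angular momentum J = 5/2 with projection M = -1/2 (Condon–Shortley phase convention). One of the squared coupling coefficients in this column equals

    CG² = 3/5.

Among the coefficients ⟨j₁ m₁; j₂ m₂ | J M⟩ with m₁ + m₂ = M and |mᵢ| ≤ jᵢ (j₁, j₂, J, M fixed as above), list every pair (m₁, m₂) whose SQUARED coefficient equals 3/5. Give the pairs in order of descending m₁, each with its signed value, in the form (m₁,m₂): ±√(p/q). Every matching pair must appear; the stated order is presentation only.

Admissible pairs with m₁+m₂ = M = -1/2: (-1,1/2), (0,-1/2)
  (m₁,m₂)=(0,-1/2): CG² = 3/5, CG = +√(3/5)   ← matches the target
  (m₁,m₂)=(-1,1/2): CG² = 2/5, CG = +√(2/5)
Pairs with CG² = 3/5: (0,-1/2): +√(3/5)

(0,-1/2): +√(3/5)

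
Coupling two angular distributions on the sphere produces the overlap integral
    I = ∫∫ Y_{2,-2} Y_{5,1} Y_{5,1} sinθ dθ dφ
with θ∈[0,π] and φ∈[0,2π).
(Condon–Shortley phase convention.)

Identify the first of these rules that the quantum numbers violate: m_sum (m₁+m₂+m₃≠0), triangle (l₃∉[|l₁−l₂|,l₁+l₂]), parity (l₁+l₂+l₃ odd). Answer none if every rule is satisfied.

none

azimuthal sum: -2 + 1 + 1 = 0  ✓
3 ≤ 5 ≤ 7 (triangle on l)  ✓
L = 2 + 5 + 5 = 12 (even)  ✓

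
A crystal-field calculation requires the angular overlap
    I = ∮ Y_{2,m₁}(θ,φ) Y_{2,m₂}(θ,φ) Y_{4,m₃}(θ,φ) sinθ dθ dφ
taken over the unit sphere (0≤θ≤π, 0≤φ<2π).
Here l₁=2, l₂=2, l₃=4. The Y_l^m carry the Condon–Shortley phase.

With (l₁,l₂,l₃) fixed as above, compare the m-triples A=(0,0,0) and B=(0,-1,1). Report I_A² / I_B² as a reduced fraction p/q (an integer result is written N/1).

6/5

Same 2,2,4: normalisation and zero-m 3j drop out of the ratio.
A: Δ: 0! 4! 4! / 9! → 1/630; sum: t=0:+1/16 = 1/16; 3j²(2 2 4; 0 0 0) = Δ·Π!·Σ² = 2/35  (sign +1)
B: Δ: 0! 4! 4! / 9! → 1/630; sum: t=0:+1/24 = 1/24; 3j²(2 2 4; 0 -1 1) = Δ·Π!·Σ² = 1/21  (sign -1)
I_A²/I_B² = (2/35)/(1/21) = 6/5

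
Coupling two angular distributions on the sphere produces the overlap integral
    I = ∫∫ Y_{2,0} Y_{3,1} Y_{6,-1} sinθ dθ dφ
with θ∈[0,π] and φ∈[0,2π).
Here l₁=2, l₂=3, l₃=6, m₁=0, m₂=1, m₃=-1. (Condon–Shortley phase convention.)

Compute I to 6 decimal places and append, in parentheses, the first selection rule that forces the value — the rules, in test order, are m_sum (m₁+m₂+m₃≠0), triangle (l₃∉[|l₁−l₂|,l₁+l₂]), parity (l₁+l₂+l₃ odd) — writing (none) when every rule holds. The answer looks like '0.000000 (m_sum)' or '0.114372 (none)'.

l₃=6 ∉ [1,5] — triangle fails ⇒ I = 0

0.000000 (triangle)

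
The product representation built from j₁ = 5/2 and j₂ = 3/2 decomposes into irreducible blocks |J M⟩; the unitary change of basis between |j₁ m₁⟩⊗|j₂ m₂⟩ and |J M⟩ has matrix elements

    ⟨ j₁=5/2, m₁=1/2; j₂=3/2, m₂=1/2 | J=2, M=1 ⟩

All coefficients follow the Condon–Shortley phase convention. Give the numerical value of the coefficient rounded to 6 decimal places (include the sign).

triangle: 2!×3!×1!/7! = 12/5040
(j±m)!: 3!×2!×2!×1!×3!×1! = 144
prefactor² = (2J+1)×Δ×N² = 12/7
  k=1: −1/(1!×1!×1!×1!×2!×0!) = -1/2
  k=2: +1/(2!×0!×0!×0!×3!×1!) = 1/12
Σ = -5/12  ⇒  CG² = 12/7×(-5/12)² = 25/84
CG = −√(25/84) = -0.545545

−√(25/84) = -0.545545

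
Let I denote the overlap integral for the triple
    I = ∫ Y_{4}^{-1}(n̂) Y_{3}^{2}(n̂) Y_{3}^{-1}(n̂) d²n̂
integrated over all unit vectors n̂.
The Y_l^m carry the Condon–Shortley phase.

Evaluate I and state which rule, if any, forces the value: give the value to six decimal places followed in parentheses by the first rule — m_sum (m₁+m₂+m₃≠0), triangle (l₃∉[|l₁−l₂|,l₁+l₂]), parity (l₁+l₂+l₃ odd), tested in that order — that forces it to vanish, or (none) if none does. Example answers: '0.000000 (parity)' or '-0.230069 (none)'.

0.145070 (none)

Checks pass: Σm=0; 10 even; l₃=3∈[1,7].
(2·4+1)(2·3+1)(2·3+1) = 441
Δ: 4! 4! 2! / 11! → 1/34650
sum: t=1:−1/72 t=2:+1/16 t=3:−1/72 = 5/144
3j²(4 3 3; 0 0 0) = Δ·Π!·Σ² = 2/77  (sign -1)
sum: t=3:−1/48 t=4:+1/144 = -1/72
3j²(4 3 3; -1 2 -1) = Δ·Π!·Σ² = 16/693  (sign -1)
combine: 4πI² = 441·2/77·16/693 = 32/121
take √, sign +1: I = 0.14506992
No selection rule forces the value: the integral is nonzero (none).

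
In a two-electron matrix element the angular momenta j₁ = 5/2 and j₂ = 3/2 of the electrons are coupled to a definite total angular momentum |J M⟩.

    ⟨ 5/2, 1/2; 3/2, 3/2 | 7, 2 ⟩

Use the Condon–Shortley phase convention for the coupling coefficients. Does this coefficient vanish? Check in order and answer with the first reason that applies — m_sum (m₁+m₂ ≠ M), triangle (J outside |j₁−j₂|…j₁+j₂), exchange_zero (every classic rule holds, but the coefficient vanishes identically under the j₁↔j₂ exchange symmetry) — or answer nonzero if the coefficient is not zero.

m-sum: m₁+m₂ = 1/2+3/2 = 2, M = 2  ✓
triangle: need |j₁−j₂| ≤ J ≤ j₁+j₂, i.e. J ∈ [1, 4]; J = 7 is outside ✗ ⇒ coefficient is 0

triangle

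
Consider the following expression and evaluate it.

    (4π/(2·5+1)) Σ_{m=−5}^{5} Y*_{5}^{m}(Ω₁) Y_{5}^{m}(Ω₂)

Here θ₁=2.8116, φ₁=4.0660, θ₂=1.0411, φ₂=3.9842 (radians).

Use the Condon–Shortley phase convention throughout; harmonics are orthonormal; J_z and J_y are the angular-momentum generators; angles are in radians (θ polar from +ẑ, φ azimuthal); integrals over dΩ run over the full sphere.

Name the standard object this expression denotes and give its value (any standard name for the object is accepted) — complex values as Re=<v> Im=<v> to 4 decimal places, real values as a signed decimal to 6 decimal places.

Legendre polynomial (addition theorem), -0.306909

This sum is the spherical-harmonic addition theorem: it equals the Legendre polynomial P_l(cos γ) of the angle γ between the two directions.
Summing Y*_{l m}(θ₁,φ₁)·Y_{l m}(θ₂,φ₂) over m ∈ [−5, 5]; prefactor 4π/(2·5+1) = 1.142397:
  m=-5: (+0.000150+0.001651i) × (+0.106366-0.195002i) = +0.000338+0.000146i  (running Σ = +0.000338+0.000146i)
  m=-4: (+0.013002+0.008080i) × (-0.400551+0.093295i) = -0.005962-0.002023i  (running Σ = -0.005624-0.001877i)
  m=-3: (+0.077468-0.029902i) × (+0.235846+0.166164i) = +0.023239+0.005820i  (running Σ = +0.017615+0.003943i)
  m=-2: (+0.077853-0.272775i) × (+0.017044+0.148312i) = +0.041783+0.006897i  (running Σ = +0.059398+0.010841i)
  m=-1: (-0.330770-0.438383i) × (+0.221736-0.248677i) = -0.182359-0.014950i  (running Σ = -0.122961-0.004110i)
  m=0: (-0.311408-0.000000i) × (+0.072993+0.000000i) = -0.022731-0.000000i  (running Σ = -0.145692-0.004110i)
  m=1: (+0.330770-0.438383i) × (-0.221736-0.248677i) = -0.182359+0.014950i  (running Σ = -0.328051+0.010841i)
  m=2: (+0.077853+0.272775i) × (+0.017044-0.148312i) = +0.041783-0.006897i  (running Σ = -0.286268+0.003943i)
  m=3: (-0.077468-0.029902i) × (-0.235846+0.166164i) = +0.023239-0.005820i  (running Σ = -0.263029-0.001877i)
  m=4: (+0.013002-0.008080i) × (-0.400551-0.093295i) = -0.005962+0.002023i  (running Σ = -0.268991+0.000146i)
  m=5: (-0.000150+0.001651i) × (-0.106366-0.195002i) = +0.000338-0.000146i  (running Σ = -0.268653+0.000000i)
Accumulated sum -0.268653+0.000000i; after 4π/(2l+1) scaling, -0.306909+0.000000i ⇒ P_5 = -0.306909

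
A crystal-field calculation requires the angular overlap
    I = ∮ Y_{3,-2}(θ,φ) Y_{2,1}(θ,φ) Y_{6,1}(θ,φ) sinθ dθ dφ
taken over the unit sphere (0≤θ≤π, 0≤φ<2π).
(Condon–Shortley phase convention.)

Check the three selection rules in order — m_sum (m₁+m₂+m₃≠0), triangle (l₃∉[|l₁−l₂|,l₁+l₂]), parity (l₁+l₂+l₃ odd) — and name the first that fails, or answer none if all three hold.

triangle

Σmᵢ = 0  ✓
l₃∈[|l₁−l₂|,l₁+l₂]=[1,5] required, l₃=6 fails  ✗
Σlᵢ = 11 ⇒ odd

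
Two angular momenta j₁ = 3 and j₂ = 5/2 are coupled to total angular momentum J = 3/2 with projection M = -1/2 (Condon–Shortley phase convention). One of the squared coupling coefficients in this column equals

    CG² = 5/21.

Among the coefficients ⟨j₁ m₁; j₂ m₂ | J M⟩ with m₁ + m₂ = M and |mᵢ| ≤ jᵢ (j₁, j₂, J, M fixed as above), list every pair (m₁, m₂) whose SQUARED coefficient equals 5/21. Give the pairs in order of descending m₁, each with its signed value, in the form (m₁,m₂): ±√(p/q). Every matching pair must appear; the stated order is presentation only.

Admissible pairs with m₁+m₂ = M = -1/2: (-3,5/2), (-2,3/2), (-1,1/2), (0,-1/2), (1,-3/2), (2,-5/2)
  (m₁,m₂)=(2,-5/2): CG² = 5/21, CG = +√(5/21)   ← matches the target
  (m₁,m₂)=(1,-3/2): CG² = 7/30, CG = −√(7/30)
  (m₁,m₂)=(0,-1/2): CG² = 4/35, CG = +√(4/35)
  (m₁,m₂)=(-1,1/2): CG² = 1/105, CG = −√(1/105)
  (m₁,m₂)=(-2,3/2): CG² = 1/21, CG = −√(1/21)
  (m₁,m₂)=(-3,5/2): CG² = 5/14, CG = +√(5/14)
Pairs with CG² = 5/21: (2,-5/2): +√(5/21)

(2,-5/2): +√(5/21)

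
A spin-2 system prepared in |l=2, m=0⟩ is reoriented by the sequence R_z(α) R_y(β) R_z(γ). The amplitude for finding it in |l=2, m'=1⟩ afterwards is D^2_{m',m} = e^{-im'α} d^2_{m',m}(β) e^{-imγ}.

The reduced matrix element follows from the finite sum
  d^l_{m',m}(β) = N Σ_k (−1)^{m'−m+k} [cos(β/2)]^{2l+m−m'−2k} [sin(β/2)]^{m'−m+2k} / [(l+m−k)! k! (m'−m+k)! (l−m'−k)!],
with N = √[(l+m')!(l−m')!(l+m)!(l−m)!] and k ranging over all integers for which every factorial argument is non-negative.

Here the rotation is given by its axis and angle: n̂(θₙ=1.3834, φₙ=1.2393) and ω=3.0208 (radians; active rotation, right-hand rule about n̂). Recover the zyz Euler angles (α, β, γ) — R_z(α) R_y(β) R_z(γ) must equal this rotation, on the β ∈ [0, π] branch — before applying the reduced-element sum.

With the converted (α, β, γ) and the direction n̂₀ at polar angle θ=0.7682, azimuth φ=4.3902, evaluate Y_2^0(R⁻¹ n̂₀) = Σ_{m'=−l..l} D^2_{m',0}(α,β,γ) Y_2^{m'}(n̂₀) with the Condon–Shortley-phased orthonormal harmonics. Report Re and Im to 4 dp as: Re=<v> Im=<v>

Axis–angle → zyz. n̂ = (sinθₙcosφₙ, sinθₙsinφₙ, cosθₙ) = (+0.319760, +0.929002, +0.186301), ω = 3.0208.
R = I cosω + sinω [n̂]ₓ + (1−cosω) n̂n̂ᵀ gives
  R = [-0.788965, +0.569502, +0.230653; +0.614401, +0.727088, +0.306357; +0.006766, +0.383419, -0.923550]
β = atan2(√(R₁₃²+R₂₃²), R₃₃) = 2.748033; α = atan2(R₂₃, R₁₃) mod 2π = 0.925447; γ = atan2(R₃₂, −R₃₁) mod 2π = 1.588440
Need the full column D^2_{m',0} for m'=−2..2 at α=0.9254, β=2.7480, γ=1.5884.
cos(β/2)=0.195512, sin(β/2)=0.980701
d^2_{-2,0}: single k=2 term ⇒ +0.090053;  D = -0.024895+0.086543i
d^2_{-1,0}: k∈[1..2] ⇒ +0.017953 -0.451710 = -0.433757;  D = -0.260895-0.346524i
d^2_{0,0}: k∈[0..2] ⇒ +0.001461 -0.147056 +0.925011 = +0.779417;  D = +0.779417+0.000000i
d^2_{1,0}: k∈[0..1] ⇒ -0.017953 +0.451710 = +0.433757;  D = +0.260895-0.346524i
d^2_{2,0}: single k=0 term ⇒ +0.090053;  D = -0.024895-0.086543i
Y_2^{m'}(θ=0.7682,φ=4.3902) and Σ D·Y over m':
  (-0.0249+0.0865i)·(-0.1491-0.1120i)  (-0.2609-0.3465i)·(-0.1222+0.3662i)  (+0.7794+0.0000i)·(+0.1740+0.0000i)  (+0.2609-0.3465i)·(+0.1222+0.3662i)  (-0.0249-0.0865i)·(-0.1491+0.1120i)
Y_2^0(R⁻¹ n̂) = +0.479970+0.000000i

Re=0.4800 Im=0.0000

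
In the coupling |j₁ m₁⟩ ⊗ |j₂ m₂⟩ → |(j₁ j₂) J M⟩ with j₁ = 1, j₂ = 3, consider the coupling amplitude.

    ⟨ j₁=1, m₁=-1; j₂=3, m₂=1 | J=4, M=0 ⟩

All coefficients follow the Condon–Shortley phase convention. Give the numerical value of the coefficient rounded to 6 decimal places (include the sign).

√[9·0!2!6!/9! · 0!2!4!2!4!4!] = √(13824/7)
  +(−1)^0/∏(0,0,2,4,0,2)! = 1/96  (running 1/96)
⟨..|..⟩ = √(13824/7)·(1/96) = +0.462910

+0.462910  (= +√(3/14))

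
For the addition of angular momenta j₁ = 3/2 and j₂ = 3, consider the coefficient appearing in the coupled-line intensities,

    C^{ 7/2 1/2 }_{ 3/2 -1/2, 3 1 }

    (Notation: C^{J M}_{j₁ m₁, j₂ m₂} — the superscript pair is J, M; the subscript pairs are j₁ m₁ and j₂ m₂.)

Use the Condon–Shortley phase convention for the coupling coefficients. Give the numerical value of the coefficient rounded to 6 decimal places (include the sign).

−√(2/7) = -0.534522

√[8·1!2!5!/9! · 1!2!4!2!4!3!] = √(512/7)
  +(−1)^0/∏(0,1,2,4,0,1)! = 1/48  (running 1/48)
  +(−1)^1/∏(1,0,1,3,1,2)! = -1/12  (running -1/16)
⟨..|..⟩ = √(512/7)·(-1/16) = -0.534522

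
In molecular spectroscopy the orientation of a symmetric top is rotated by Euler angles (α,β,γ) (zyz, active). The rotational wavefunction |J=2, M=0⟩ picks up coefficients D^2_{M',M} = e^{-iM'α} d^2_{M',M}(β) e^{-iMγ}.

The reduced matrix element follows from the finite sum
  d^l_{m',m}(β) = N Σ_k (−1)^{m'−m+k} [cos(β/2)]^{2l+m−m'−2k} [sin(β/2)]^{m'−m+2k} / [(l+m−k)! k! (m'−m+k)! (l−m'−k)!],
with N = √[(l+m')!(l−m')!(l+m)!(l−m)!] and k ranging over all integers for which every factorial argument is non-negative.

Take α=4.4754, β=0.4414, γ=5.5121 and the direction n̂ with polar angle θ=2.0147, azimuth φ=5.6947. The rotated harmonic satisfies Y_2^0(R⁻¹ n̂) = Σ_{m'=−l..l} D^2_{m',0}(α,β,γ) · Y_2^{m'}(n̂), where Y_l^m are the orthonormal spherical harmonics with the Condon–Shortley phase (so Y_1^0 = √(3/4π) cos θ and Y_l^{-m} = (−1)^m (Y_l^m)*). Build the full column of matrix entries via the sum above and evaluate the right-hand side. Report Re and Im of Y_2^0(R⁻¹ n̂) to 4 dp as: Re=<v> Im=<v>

Need the full column D^2_{m',0} for m'=−2..2 at α=4.4754, β=0.4414, γ=5.5121.
cos(β/2)=0.975744, sin(β/2)=0.218913
d^2_{-2,0}: single k=2 term ⇒ +0.111761;  D = -0.099440+0.051011i
d^2_{-1,0}: k∈[1..2] ⇒ +0.498144 -0.025074 = +0.473070;  D = -0.111066-0.459847i
d^2_{0,0}: k∈[0..2] ⇒ +0.906451 -0.182505 +0.002297 = +0.726243;  D = +0.726243+0.000000i
d^2_{1,0}: k∈[0..1] ⇒ -0.498144 +0.025074 = -0.473070;  D = +0.111066-0.459847i
d^2_{2,0}: single k=0 term ⇒ +0.111761;  D = -0.099440-0.051011i
Y_2^{m'}(θ=2.0147,φ=5.6947) and Σ D·Y over m':
  (-0.0994+0.0510i)·(+0.1209+0.2909i)  (-0.1111-0.4598i)·(-0.2492-0.1663i)  (+0.7262+0.0000i)·(-0.1409+0.0000i)  (+0.1111-0.4598i)·(+0.2492-0.1663i)  (-0.0994-0.0510i)·(+0.1209-0.2909i)
Y_2^0(R⁻¹ n̂) = -0.253638+0.000000i

Re=-0.2536 Im=0.0000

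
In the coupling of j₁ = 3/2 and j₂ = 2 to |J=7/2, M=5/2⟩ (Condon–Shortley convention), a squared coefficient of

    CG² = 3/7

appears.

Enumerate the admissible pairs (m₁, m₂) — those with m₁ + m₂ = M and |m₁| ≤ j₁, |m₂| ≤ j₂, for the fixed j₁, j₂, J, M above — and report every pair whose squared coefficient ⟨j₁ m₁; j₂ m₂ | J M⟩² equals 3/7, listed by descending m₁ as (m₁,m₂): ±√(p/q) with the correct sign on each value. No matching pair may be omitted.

Admissible pairs with m₁+m₂ = M = 5/2: (1/2,2), (3/2,1)
  (m₁,m₂)=(3/2,1): CG² = 4/7, CG = +√(4/7)
  (m₁,m₂)=(1/2,2): CG² = 3/7, CG = +√(3/7)   ← matches the target
Pairs with CG² = 3/7: (1/2,2): +√(3/7)

(1/2,2): +√(3/7)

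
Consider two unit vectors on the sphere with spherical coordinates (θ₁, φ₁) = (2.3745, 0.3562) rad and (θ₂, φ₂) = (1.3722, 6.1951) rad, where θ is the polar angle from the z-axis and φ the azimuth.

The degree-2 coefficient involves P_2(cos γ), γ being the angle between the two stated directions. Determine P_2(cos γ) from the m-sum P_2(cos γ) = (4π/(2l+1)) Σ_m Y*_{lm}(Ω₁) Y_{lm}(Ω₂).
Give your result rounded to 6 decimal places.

-0.165384

Addition theorem: P_2(cos γ) = (4π/5) Σ_m Y*_{lm}(Ω₁) Y_{lm}(Ω₂), m = −2…2:
  m=-2: (+0.140815+0.121624i) × (+0.365493+0.065064i) = +0.043554+0.053614i  (running Σ = +0.043554+0.053614i)
  m=-1: (-0.361785-0.134609i) × (+0.148844+0.013145i) = -0.052080-0.024791i  (running Σ = -0.008526+0.028823i)
  m=0: (+0.175012-0.000000i) × (-0.278562+0.000000i) = -0.048752+0.000000i  (running Σ = -0.057278+0.028823i)
  m=1: (+0.361785-0.134609i) × (-0.148844+0.013145i) = -0.052080+0.024791i  (running Σ = -0.109358+0.053614i)
  m=2: (+0.140815-0.121624i) × (+0.365493-0.065064i) = +0.043554-0.053614i  (running Σ = -0.065804+0.000000i)
Σ over m = -0.065804+0.000000i; ×(4π/5) → -0.165384+0.000000i. Real part: -0.165384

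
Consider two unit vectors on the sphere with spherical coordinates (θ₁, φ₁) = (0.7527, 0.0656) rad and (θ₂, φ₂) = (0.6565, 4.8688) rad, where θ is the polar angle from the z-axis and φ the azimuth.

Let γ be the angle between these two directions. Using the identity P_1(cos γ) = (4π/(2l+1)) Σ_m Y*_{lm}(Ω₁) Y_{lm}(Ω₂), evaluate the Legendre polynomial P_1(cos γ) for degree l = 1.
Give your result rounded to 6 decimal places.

Addition theorem: P_1(cos γ) = (4π/3) Σ_m Y*_{lm}(Ω₁) Y_{lm}(Ω₂), m = −1…1:
  term(m=-1) = (0.004517, 0.049599)   from Y*(Ω₁)=(0.235676, 0.015483), Y(Ω₂)=(0.032848, 0.208298)
  term(m=+0) = (0.138020, 0.000000)   from Y*(Ω₁)=(0.356604, -0.000000), Y(Ω₂)=(0.387038, 0.000000)
  term(m=+1) = (0.004517, -0.049599)   from Y*(Ω₁)=(-0.235676, 0.015483), Y(Ω₂)=(-0.032848, 0.208298)
Accumulated sum (0.147053, 0.000000); after 4π/(2l+1) scaling, (0.615973, 0.000000) ⇒ P_1 = 0.615973

0.615973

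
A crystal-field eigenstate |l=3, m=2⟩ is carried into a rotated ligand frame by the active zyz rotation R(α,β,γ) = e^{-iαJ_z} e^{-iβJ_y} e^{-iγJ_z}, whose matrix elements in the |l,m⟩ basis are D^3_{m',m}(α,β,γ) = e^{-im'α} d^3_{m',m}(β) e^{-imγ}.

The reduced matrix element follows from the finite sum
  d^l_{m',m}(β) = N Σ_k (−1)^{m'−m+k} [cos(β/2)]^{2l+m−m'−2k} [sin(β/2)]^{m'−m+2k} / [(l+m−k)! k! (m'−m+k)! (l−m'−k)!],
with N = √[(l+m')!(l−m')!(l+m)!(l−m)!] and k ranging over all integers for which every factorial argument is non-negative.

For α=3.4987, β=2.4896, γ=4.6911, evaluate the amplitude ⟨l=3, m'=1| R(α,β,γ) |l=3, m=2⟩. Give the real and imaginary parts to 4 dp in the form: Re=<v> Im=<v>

Split into d^3_{1,2}(β=2.4896) × two z-phases.
Half-angle: c=0.320253, s=0.947332. N=√(24·2·120·1)=75.894664
k∈{1,2} keeps every argument non-negative
  k=1: (−1)^0·75.8947/(24)·0.3203^5·0.9473^1 = +0.010092
  k=2: (−1)^1·75.8947/(12)·0.3203^3·0.9473^3 = -0.176610
d^3_{1,2}(2.4896) = +0.010092 -0.176610 = -0.166518
D = (-0.936912+0.349566i)·(-0.166518)·(-0.999094-0.042565i) = -0.158349+0.051516i

Re=-0.1583 Im=0.0515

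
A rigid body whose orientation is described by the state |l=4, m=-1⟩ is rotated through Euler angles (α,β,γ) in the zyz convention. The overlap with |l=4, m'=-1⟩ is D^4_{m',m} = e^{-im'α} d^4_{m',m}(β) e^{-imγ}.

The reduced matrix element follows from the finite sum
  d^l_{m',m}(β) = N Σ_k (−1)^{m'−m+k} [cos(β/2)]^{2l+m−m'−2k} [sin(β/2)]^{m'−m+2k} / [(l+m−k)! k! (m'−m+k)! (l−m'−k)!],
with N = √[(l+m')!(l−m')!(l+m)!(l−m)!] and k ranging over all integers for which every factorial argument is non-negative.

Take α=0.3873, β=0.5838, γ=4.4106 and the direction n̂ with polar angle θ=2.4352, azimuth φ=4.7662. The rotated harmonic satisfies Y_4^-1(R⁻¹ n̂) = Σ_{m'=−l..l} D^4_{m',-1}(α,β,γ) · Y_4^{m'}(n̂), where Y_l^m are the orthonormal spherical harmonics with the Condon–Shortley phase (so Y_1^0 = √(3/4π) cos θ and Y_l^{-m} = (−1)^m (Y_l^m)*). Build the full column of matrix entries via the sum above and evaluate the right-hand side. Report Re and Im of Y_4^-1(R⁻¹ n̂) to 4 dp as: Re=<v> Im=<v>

Need the full column D^4_{m',-1} for m'=−4..4 at α=0.3873, β=0.5838, γ=4.4106.
cos(β/2)=0.957699, sin(β/2)=0.287772
d^4_{-4,-1}: single k=3 term ⇒ +0.143677;  D = +0.136229-0.045657i
d^4_{-3,-1}: k∈[2..3] ⇒ +0.507157 -0.076319 = +0.430838;  D = +0.326539-0.281059i
d^4_{-2,-1}: k∈[1..3] ⇒ +0.902169 -0.407285 +0.024516 = +0.519400;  D = +0.236530-0.462418i
d^4_{-1,-1}: k∈[0..3] ⇒ +0.707671 -0.958436 +0.173075 -0.005209 = -0.082899;  D = -0.007080+0.082596i
d^4_{0,-1}: k∈[0..3] ⇒ -0.950970 +0.515179 -0.046516 +0.000700 = -0.481606;  D = +0.143147+0.459841i
d^4_{1,-1}: k∈[0..3] ⇒ +0.638957 -0.173075 +0.007813 -0.000047 = +0.473649;  D = -0.301162-0.365575i
d^4_{2,-1}: k∈[0..2] ⇒ -0.271523 +0.036774 -0.000664 = -0.235414;  D = +0.207223+0.111706i
d^4_{3,-1}: k∈[0..1] ⇒ +0.076319 -0.004134 = +0.072184;  D = -0.071771-0.007717i
d^4_{4,-1}: single k=0 term ⇒ -0.012973;  D = +0.012467-0.003587i
Y_4^{m'}(θ=2.4352,φ=4.7662) and Σ D·Y over m':
  (+0.1362-0.0457i)·(+0.0767-0.0168i)  (+0.3265-0.2811i)·(+0.0419+0.2570i)  (+0.2365-0.4624i)·(-0.4275+0.0462i)  (-0.0071+0.0826i)·(-0.0132-0.2451i)  (+0.1431+0.4598i)·(-0.2793+0.0000i)  (-0.3012-0.3656i)·(+0.0132-0.2451i)  (+0.2072+0.1117i)·(-0.4275-0.0462i)  (-0.0718-0.0077i)·(-0.0419+0.2570i)  (+0.0125-0.0036i)·(+0.0767+0.0168i)
Y_4^-1(R⁻¹ n̂) = -0.174805+0.140673i

Re=-0.1748 Im=0.1407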